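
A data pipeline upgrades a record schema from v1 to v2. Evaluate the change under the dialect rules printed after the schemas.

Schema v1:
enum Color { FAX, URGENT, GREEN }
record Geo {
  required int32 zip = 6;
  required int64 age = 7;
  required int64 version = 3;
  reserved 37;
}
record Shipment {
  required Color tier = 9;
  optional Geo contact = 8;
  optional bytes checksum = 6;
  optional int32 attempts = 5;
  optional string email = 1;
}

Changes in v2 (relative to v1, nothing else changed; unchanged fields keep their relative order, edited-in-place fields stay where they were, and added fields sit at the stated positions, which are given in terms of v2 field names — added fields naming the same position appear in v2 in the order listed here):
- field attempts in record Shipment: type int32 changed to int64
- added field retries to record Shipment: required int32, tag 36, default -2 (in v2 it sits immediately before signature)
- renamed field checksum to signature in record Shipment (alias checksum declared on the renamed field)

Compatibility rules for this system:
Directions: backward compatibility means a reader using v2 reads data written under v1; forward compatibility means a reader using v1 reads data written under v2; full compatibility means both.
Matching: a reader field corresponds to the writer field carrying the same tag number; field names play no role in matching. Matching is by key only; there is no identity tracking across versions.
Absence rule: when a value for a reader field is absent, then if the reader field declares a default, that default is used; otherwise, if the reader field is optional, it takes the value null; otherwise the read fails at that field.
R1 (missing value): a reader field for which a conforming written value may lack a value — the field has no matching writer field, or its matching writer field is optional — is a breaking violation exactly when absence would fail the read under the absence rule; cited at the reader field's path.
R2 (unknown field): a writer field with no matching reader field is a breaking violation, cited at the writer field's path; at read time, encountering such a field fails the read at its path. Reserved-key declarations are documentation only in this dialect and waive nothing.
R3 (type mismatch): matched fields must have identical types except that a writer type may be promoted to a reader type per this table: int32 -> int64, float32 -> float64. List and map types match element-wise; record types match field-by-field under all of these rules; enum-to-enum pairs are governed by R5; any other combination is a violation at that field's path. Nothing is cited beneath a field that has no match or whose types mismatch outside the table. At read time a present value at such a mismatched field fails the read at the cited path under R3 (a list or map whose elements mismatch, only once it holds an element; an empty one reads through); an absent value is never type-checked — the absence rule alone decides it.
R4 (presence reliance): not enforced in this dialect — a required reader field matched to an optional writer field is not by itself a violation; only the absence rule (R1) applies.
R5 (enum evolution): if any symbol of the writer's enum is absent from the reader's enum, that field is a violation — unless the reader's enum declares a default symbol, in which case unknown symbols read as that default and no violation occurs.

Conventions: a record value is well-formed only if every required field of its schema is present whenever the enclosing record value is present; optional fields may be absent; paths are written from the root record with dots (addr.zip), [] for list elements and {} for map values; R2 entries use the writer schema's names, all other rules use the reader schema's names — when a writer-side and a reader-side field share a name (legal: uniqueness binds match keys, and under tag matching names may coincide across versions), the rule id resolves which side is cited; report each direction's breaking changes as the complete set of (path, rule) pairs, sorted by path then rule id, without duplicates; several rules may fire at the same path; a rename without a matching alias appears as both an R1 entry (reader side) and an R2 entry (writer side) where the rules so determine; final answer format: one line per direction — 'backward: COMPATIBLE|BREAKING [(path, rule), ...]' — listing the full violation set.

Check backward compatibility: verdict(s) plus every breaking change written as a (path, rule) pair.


in Shipment below, arrows point writer -> reader
backward on Shipment — v2 reading data written by v1:
  Color -> Color, writer required: tier aligns to tier
  Geo -> Geo, writer optional: contact aligns to contact
  retries: no writer match
  bytes -> bytes, writer optional: signature aligns to checksum
  int32 -> int64, writer optional: attempts aligns to attempts
  string -> string, writer optional: email aligns to email
  int32 -> int32, writer required: contact.zip aligns to contact.zip
  int64 -> int64, writer required: contact.age aligns to contact.age
  int64 -> int64, writer required: contact.version aligns to contact.version
  => no violations; backward on Shipment: COMPATIBLE
the other Shipment changes do not affect what is asked:
  field attempts in record Shipment: type int32 changed to int64 -> fires only in the forward direction of Shipment, which is not asked here
  added field retries to record Shipment: required int32, tag 36, default -2 (in v2 it sits immediately before signature) -> fires only in the forward direction of Shipment, which is not asked here
  renamed field checksum to signature in record Shipment (alias checksum declared on the renamed field) -> no rule fires on it in Shipment's dialect; the asked verdict holds

backward: COMPATIBLE []


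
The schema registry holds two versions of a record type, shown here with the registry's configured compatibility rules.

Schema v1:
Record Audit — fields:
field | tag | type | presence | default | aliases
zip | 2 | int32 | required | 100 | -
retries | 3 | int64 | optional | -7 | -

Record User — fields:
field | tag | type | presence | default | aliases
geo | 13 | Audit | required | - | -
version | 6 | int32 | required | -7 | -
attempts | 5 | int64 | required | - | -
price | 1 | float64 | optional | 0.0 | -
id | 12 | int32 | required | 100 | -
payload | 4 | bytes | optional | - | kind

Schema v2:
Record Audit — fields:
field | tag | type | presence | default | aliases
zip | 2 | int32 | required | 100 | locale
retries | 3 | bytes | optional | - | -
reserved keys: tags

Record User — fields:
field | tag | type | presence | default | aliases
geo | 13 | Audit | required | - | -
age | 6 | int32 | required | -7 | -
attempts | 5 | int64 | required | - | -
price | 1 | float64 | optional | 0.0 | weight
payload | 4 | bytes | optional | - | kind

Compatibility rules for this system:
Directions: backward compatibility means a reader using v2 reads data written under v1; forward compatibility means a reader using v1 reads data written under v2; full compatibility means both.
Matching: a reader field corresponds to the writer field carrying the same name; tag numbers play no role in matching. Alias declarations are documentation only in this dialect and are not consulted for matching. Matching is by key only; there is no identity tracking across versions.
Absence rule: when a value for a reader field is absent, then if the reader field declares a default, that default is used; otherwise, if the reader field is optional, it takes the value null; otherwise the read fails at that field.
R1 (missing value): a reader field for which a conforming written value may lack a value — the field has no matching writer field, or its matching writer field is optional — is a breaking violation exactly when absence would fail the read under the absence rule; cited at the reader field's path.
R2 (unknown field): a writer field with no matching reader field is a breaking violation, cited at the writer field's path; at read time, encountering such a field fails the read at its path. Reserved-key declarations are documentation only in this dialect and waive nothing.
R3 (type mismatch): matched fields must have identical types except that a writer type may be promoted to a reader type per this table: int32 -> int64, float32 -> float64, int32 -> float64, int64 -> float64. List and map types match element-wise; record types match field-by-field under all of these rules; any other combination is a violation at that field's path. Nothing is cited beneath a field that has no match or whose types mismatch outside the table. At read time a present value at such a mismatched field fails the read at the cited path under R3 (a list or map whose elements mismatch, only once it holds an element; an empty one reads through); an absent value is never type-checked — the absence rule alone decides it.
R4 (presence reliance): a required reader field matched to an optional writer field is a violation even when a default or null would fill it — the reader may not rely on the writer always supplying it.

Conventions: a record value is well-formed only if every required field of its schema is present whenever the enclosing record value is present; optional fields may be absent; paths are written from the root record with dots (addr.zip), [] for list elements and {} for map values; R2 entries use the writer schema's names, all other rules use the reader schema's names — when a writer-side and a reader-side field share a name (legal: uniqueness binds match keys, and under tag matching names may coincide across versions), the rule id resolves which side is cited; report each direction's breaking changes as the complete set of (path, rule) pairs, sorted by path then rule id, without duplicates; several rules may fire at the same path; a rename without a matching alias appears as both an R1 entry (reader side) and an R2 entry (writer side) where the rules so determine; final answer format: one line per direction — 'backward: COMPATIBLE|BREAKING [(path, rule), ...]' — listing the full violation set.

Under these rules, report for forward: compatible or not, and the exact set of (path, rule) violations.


the writer's type comes first in each User pair
checking forward for User: reader v1 against writer v2:
  geo: paired with writer geo (Audit -> Audit; writer required)
  no writer field matches reader version
  attempts: paired with writer attempts (int64 -> int64; writer required)
  price: paired with writer price (float64 -> float64; writer optional)
  no writer field matches reader id
  payload: paired with writer payload (bytes -> bytes; writer optional)
  age (writer side), unknown to reader
  geo.zip: paired with writer geo.zip (int32 -> int32; writer required)
  geo.retries: paired with writer geo.retries (bytes -> int64; writer optional)
  R2 fires at age
  R3 fires at geo.retries
  => forward: BREAKING (2)
remaining User differences; none change what is asked:
  removed field id from record User -> affects backward compatibility only, which is not asked

forward: BREAKING [(age, R2), (geo.retries, R3)]


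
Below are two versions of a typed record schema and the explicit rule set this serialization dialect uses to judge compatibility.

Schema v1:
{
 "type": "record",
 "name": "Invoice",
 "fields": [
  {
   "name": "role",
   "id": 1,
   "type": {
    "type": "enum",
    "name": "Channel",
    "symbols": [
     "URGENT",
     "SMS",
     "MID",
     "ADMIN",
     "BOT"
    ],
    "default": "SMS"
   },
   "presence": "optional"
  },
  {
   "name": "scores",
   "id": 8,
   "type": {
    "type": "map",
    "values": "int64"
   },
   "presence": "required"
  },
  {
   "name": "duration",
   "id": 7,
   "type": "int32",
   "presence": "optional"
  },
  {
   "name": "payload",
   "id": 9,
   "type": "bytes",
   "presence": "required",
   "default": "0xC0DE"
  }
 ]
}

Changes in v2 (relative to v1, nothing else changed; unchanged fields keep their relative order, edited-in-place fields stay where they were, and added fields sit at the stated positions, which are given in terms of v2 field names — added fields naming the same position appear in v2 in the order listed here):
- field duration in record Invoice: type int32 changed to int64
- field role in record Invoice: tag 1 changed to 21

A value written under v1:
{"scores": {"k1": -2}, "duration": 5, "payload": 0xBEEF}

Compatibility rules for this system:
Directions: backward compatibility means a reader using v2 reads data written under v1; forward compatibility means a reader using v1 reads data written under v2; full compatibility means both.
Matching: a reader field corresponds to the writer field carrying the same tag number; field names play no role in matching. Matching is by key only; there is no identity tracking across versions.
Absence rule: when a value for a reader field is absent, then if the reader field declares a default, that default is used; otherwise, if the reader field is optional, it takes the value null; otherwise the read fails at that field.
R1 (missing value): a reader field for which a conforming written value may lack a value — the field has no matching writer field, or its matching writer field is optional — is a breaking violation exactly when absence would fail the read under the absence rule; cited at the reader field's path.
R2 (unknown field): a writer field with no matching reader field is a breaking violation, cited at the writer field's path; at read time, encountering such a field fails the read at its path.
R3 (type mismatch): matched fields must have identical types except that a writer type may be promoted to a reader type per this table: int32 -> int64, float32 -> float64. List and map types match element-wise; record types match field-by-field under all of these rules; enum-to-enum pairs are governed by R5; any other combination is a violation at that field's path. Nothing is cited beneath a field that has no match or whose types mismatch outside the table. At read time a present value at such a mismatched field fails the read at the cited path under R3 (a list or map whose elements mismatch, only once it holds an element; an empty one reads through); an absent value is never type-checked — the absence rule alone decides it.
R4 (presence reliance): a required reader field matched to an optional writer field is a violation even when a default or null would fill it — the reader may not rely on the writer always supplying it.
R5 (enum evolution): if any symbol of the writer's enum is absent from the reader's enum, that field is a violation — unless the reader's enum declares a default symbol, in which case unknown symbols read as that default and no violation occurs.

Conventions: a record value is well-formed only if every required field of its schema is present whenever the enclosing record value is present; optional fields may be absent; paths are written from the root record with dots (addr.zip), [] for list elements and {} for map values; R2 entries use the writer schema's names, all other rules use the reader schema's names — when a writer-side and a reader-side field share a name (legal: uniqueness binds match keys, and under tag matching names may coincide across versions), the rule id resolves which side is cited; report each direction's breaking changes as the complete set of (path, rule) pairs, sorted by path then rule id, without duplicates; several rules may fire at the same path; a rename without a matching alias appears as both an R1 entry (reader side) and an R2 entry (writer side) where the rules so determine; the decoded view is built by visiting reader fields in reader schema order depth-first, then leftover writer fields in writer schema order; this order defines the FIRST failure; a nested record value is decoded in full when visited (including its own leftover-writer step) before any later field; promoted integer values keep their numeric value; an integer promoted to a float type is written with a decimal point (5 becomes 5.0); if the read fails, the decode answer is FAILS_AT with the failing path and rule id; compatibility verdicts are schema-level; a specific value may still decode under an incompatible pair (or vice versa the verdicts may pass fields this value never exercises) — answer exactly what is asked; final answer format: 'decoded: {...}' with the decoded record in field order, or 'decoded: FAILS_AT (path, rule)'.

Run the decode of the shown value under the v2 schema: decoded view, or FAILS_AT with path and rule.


decoded: {"role": null, "scores": {"k1": -2}, "duration": 5, "payload": 0xBEEF}

in Invoice below, arrows point writer -> reader
decode walk for Invoice under reader schema v2:
  role := null (missing; optional => null)
  scores := {"k1": -2}
  duration := 5 (int32 -> int64)
  payload := 0xBEEF
  => decoded: {"role": null, "scores": {"k1": -2}, "duration": 5, "payload": 0xBEEF}
ruling out the remaining Invoice differences:
  field duration in record Invoice: type int32 changed to int64 -> shifts the Invoice verdicts, not this decode
  field role in record Invoice: tag 1 changed to 21 -> shifts the Invoice verdicts, not this decode


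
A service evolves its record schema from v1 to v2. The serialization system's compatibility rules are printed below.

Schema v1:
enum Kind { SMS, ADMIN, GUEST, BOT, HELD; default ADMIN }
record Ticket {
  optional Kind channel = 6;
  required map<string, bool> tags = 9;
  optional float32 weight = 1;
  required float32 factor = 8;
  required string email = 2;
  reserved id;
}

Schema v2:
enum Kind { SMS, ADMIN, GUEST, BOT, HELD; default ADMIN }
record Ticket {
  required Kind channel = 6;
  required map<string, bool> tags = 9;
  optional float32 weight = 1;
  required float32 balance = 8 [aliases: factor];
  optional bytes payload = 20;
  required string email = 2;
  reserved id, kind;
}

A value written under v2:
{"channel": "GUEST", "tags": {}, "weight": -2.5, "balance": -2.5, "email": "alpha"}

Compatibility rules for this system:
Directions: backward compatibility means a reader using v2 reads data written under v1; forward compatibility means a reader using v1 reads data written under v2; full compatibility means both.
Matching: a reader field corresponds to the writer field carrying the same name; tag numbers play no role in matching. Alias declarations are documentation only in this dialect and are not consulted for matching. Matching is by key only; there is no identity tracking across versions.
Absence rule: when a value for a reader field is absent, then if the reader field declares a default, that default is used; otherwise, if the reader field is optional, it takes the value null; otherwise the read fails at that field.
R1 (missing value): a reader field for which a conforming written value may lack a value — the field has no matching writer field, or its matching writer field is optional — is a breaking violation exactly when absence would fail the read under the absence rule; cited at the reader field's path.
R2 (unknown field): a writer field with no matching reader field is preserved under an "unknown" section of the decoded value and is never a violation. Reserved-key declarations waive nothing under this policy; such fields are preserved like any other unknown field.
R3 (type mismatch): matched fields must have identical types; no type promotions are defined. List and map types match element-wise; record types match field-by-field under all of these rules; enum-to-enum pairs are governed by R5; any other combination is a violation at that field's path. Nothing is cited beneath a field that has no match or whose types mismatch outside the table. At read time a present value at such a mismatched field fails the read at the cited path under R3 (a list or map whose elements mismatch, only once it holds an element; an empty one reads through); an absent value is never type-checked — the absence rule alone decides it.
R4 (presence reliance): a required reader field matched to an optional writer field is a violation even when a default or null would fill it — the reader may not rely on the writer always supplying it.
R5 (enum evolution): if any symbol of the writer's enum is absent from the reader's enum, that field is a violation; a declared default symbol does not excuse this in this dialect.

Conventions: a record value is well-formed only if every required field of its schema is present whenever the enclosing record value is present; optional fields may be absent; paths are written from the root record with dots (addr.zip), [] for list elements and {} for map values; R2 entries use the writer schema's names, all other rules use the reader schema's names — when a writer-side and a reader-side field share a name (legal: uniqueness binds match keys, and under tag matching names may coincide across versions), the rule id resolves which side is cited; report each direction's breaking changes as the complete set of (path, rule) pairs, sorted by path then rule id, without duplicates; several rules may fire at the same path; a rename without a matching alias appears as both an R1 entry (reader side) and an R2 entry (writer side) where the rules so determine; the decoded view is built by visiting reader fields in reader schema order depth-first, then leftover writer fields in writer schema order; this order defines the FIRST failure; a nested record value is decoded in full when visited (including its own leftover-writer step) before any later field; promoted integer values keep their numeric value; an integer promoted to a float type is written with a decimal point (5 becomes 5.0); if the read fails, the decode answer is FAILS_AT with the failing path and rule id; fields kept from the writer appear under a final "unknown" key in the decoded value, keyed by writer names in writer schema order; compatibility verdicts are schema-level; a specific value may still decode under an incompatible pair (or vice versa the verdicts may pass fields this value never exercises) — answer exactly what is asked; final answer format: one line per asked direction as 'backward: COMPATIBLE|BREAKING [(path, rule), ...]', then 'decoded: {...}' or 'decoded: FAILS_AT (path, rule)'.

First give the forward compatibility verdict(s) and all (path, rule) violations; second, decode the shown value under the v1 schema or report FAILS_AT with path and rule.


forward: BREAKING [(factor, R1)]; decoded: FAILS_AT (factor, R1)

arrows below run writer -> reader for Ticket
forward analysis of Ticket with v1 as reader and v2 as writer:
  writer required, Kind -> Kind: reader channel maps from writer channel
  writer required, map<string, bool> -> map<string, bool>: reader tags maps from writer tags
  writer optional, float32 -> float32: reader weight maps from writer weight
  factor: no writer match
  writer required, string -> string: reader email maps from writer email
  balance (writer side), unknown to reader
  payload (writer side), unknown to reader
  R1 fires at factor
  forward on Ticket therefore BREAKING (1)
decoding the Ticket value with the v1 reader:
  channel := "GUEST"
  tags := {}
  weight := -2.5
  read fails at factor under R1 (no fill)
  => FAILS_AT (factor, R1)
ruling out the remaining Ticket differences:
  field channel in record Ticket: optional changed to required -> fires only in the backward direction of Ticket, which is not asked here
  added field payload to record Ticket: optional bytes, tag 20 (in v2 it sits immediately before email) -> triggers nothing under Ticket's printed rules — same verdict


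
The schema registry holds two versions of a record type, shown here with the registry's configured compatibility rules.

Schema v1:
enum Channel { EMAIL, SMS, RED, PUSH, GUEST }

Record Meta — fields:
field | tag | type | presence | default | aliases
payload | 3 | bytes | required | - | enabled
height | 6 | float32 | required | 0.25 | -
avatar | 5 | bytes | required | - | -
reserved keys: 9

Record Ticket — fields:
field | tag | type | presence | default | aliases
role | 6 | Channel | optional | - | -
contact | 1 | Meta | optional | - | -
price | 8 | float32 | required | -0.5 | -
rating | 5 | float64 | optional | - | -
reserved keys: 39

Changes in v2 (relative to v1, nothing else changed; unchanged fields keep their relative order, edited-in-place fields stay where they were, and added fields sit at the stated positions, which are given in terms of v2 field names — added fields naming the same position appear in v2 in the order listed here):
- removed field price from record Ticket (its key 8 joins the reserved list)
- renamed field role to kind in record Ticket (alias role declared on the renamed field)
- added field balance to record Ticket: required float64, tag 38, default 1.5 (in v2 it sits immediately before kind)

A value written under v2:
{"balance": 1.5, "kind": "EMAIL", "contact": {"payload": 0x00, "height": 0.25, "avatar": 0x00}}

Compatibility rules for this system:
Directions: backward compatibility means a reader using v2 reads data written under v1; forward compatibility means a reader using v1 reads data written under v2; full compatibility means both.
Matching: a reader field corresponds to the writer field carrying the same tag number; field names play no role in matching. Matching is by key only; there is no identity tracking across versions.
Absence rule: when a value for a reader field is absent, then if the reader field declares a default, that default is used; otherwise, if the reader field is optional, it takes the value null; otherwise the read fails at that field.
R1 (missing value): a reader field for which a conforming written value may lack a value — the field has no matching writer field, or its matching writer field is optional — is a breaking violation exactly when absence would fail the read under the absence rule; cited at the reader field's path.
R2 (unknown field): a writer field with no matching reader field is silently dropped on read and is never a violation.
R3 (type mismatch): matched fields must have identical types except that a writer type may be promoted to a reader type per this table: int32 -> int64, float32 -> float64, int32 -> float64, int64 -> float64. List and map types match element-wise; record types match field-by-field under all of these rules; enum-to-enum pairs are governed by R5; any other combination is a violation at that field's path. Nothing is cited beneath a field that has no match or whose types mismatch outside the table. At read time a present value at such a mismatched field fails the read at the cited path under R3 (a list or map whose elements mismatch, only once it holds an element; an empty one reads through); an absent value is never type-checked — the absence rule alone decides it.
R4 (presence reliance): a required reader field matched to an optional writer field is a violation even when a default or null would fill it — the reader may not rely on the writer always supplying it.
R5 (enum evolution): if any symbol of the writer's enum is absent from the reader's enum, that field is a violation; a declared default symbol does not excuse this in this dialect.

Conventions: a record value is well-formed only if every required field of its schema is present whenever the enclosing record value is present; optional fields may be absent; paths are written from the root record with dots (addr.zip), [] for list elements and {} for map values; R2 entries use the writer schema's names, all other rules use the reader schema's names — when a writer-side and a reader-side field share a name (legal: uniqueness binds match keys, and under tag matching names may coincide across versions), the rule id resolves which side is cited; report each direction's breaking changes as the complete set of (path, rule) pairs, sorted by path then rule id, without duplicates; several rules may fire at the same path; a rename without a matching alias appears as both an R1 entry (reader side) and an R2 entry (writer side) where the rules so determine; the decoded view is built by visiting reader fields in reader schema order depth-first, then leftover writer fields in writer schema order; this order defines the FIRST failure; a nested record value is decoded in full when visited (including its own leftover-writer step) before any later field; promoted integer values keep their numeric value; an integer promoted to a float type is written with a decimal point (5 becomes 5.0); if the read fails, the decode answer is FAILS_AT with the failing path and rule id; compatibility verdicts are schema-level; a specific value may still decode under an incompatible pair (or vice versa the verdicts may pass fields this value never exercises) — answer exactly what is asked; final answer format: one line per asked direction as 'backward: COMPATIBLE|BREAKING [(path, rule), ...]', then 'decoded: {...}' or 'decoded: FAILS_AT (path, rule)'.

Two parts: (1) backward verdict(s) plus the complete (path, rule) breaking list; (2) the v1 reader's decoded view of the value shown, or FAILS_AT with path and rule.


the writer's type comes first in each Ticket pair
checking backward for Ticket: reader v2 against writer v1:
  balance: no writer match
  kind <- role (Channel -> Channel, writer optional)
  contact <- contact (Meta -> Meta, writer optional)
  rating <- rating (float64 -> float64, writer optional)
  leftover writer field: price
  contact.payload <- contact.payload (bytes -> bytes, writer required)
  contact.height <- contact.height (float32 -> float32, writer required)
  contact.avatar <- contact.avatar (bytes -> bytes, writer required)
  => backward verdict for Ticket: COMPATIBLE, no violations
decode walk for Ticket under reader schema v1:
  role := "EMAIL" (from writer kind)
  contact.payload := 0x00
  contact.height := 0.25
  contact.avatar := 0x00
  price := -0.5 (no value, default fills)
  rating := null (not supplied -> null)
  writer balance: unmatched, discarded
  => decoded: {"role": "EMAIL", "contact": {"payload": 0x00, "height": 0.25, "avatar": 0x00}, "price": -0.5, "rating": null}
the rest of the Ticket diff is inert for this question:
  removed field price from record Ticket (its key 8 joins the reserved list) -> fires no rule on Ticket, leaving the asked answer as it is
  renamed field role to kind in record Ticket (alias role declared on the renamed field) -> fires no rule on Ticket, leaving the asked answer as it is
  added field balance to record Ticket: required float64, tag 38, default 1.5 (in v2 it sits immediately before kind) -> fires no rule on Ticket, leaving the asked answer as it is

backward: COMPATIBLE []; decoded: {"role": "EMAIL", "contact": {"payload": 0x00, "height": 0.25, "avatar": 0x00}, "price": -0.5, "rating": null}


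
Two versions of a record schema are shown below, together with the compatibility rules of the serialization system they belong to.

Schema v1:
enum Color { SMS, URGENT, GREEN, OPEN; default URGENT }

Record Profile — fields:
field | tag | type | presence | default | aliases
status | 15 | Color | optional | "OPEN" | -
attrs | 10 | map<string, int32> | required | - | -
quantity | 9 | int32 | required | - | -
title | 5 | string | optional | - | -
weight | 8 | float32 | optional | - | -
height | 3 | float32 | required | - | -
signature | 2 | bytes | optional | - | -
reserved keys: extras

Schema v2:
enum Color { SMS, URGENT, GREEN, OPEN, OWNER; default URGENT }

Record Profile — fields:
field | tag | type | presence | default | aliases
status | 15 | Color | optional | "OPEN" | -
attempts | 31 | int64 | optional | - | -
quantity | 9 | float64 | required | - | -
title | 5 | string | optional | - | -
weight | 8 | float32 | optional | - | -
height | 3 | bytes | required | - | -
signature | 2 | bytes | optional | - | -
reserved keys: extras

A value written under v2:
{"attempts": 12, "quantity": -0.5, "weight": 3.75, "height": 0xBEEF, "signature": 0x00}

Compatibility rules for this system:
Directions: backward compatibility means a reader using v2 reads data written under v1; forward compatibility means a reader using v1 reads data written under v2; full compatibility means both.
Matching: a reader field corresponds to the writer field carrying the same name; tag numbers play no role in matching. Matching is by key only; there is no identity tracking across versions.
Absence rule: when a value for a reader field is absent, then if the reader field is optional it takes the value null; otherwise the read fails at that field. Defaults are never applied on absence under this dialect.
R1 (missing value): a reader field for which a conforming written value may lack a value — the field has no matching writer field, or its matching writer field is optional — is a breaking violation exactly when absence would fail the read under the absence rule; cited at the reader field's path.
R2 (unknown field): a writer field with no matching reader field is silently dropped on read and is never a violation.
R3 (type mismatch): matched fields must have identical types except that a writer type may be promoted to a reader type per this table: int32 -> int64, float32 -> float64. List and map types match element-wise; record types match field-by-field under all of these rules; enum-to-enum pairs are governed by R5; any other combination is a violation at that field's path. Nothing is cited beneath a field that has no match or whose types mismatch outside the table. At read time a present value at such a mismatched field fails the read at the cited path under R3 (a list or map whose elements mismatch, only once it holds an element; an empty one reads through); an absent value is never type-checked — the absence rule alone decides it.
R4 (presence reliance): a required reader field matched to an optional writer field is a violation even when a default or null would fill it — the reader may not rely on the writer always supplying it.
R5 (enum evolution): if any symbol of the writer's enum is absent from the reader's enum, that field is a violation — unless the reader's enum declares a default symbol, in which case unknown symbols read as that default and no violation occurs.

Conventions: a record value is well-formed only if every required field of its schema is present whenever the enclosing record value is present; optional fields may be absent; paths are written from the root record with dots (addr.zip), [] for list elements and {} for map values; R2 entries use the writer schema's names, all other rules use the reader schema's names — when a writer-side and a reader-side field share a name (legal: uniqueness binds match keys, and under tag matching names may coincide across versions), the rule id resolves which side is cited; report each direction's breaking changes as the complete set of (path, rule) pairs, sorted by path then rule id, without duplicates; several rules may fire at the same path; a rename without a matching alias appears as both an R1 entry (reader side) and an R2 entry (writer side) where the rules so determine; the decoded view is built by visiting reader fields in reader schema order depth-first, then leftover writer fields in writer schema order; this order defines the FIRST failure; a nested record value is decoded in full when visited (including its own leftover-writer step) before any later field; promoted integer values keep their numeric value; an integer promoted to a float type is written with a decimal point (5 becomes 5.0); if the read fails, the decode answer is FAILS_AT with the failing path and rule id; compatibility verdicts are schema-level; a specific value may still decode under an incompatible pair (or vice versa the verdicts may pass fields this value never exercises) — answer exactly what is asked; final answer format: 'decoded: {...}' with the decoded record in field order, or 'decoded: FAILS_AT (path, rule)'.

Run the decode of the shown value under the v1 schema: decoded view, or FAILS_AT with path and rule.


decoded: FAILS_AT (attrs, R1)

arrows below run writer -> reader for Profile
migrating the Profile value to v1:
  status := null (absent, optional -> null)
  read fails at attrs under R1 (no fill)
  => FAILS_AT (attrs, R1)
ruling out the remaining Profile differences:
  enum Color (field status in record Profile): symbol OWNER added -> triggers nothing under the printed rules; the Profile answer is the same either way
  field height in record Profile: type float32 changed to bytes -> a verdict-level change on Profile — the shown value reads the same
  field quantity in record Profile: type int32 changed to float64 -> a verdict-level change on Profile — the shown value reads the same
  added field attempts to record Profile: optional int64, tag 31 (in v2 it sits immediately before quantity) -> triggers nothing under the printed rules; the Profile answer is the same either way


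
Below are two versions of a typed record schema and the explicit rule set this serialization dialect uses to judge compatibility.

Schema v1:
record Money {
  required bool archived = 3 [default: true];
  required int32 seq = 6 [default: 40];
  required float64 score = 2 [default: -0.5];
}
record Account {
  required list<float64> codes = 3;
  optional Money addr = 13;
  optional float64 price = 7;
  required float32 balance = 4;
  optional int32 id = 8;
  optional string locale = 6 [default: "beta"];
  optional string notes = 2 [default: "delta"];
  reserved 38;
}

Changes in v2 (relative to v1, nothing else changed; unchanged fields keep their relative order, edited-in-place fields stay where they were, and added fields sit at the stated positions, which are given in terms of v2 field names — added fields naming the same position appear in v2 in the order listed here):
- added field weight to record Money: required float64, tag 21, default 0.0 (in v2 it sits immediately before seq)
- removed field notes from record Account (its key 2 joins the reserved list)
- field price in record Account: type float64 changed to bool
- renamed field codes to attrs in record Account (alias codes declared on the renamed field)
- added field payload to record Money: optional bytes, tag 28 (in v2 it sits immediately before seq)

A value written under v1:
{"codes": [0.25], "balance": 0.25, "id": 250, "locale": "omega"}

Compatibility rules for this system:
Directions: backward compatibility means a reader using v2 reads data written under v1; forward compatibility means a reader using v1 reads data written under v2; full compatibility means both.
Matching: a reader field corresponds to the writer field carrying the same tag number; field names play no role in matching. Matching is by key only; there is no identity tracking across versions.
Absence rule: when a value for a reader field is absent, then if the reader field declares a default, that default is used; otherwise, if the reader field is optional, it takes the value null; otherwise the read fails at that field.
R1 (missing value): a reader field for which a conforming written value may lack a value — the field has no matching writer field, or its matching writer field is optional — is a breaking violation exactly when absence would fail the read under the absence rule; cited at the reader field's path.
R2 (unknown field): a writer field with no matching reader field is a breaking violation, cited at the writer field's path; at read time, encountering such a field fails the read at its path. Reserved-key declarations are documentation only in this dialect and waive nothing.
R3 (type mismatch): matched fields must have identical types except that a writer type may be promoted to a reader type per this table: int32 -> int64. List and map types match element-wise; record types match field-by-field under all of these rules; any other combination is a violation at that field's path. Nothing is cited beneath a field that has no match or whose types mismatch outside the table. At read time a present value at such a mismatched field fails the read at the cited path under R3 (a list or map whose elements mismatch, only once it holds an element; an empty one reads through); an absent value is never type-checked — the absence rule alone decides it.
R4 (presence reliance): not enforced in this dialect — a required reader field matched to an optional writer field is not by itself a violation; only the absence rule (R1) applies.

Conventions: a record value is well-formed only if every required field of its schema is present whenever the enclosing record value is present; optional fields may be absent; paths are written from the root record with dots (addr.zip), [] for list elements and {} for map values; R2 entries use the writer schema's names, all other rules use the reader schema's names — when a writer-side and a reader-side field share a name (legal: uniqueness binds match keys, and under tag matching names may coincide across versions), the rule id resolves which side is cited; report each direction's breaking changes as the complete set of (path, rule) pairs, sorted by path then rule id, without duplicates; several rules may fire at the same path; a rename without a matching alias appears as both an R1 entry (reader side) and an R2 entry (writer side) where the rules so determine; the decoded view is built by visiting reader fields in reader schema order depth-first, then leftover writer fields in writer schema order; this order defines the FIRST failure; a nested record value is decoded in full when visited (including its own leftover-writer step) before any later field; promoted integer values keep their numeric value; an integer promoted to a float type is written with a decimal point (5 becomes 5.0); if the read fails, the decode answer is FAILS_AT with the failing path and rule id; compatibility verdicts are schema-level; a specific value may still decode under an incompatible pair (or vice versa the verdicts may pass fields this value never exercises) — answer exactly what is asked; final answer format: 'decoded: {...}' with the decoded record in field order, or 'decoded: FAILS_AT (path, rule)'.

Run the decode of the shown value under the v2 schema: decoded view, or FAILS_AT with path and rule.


arrows below run writer -> reader for Account
decoding the Account value with the v2 reader:
  attrs := [0.25] (from writer codes)
  addr := null (absent, optional -> null)
  price := null (absent, optional -> null)
  balance := 0.25
  id := 250
  locale := "omega"
  => decoded: {"attrs": [0.25], "addr": null, "price": null, "balance": 0.25, "id": 250, "locale": "omega"}
checking off the Account differences that do not matter here:
  added field weight to record Money: required float64, tag 21, default 0.0 (in v2 it sits immediately before seq) -> changes Account's schema-level verdicts only — the decode of this value is the same
  field price in record Account: type float64 changed to bool -> changes Account's schema-level verdicts only — the decode of this value is the same
  added field payload to record Money: optional bytes, tag 28 (in v2 it sits immediately before seq) -> changes Account's schema-level verdicts only — the decode of this value is the same

decoded: {"attrs": [0.25], "addr": null, "price": null, "balance": 0.25, "id": 250, "locale": "omega"}
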